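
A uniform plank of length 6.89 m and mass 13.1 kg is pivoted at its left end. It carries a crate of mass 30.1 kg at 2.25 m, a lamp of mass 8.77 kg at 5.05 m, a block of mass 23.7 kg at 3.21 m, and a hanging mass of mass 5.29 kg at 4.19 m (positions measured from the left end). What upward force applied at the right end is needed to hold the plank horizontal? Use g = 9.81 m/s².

F ≈ 364 N

Take moments about the left end.
Beam weight: 13.1 × 9.81 = 128.5 N down at 3.445 m → arm 3.445 m, τ = 128.5 × 3.445 = 442.7 N·m clockwise.
Crate: 30.1 × 9.81 = 295.3 N down at 2.25 m → arm 2.25 m, τ = 295.3 × 2.25 = 664.4 N·m clockwise.
Lamp: 8.77 × 9.81 = 86.03 N down at 5.05 m → arm 5.05 m, τ = 86.03 × 5.05 = 434.5 N·m clockwise.
Block: 23.7 × 9.81 = 232.5 N down at 3.21 m → arm 3.21 m, τ = 232.5 × 3.21 = 746.3 N·m clockwise.
Hanging mass: 5.29 × 9.81 = 51.89 N down at 4.19 m → arm 4.19 m, τ = 51.89 × 4.19 = 217.4 N·m clockwise.
Net moment of the loads = 2505 N·m clockwise.
The upward force F acts at the right end, arm 6.89 m, giving F × 6.89 counterclockwise.
Στ = 0 ⇒ F × 6.89 = 2505 ⇒ F = 2505 / 6.89 = 364 N.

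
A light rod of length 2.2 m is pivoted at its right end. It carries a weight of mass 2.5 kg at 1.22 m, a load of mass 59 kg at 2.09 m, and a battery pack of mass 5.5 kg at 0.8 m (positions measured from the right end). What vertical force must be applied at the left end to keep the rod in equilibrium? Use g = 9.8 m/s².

F ≈ 582 N

Taking torques about the right end:
Weight: 2.5 × 9.8 = 24.5 N down at 1.22 m → arm 1.22 m, τ = 24.5 × 1.22 = 29.89 N·m counterclockwise.
Load: 59 × 9.8 = 578.2 N down at 2.09 m → arm 2.09 m, τ = 578.2 × 2.09 = 1208 N·m counterclockwise.
Battery pack: 5.5 × 9.8 = 53.9 N down at 0.8 m → arm 0.8 m, τ = 53.9 × 0.8 = 43.12 N·m counterclockwise.
Net moment of the loads = 1281 N·m counterclockwise.
The upward force F acts at the left end, arm 2.2 m, giving F × 2.2 clockwise.
For rotational equilibrium, F × 2.2 = 1281, so F = 1281 / 2.2 = 582 N.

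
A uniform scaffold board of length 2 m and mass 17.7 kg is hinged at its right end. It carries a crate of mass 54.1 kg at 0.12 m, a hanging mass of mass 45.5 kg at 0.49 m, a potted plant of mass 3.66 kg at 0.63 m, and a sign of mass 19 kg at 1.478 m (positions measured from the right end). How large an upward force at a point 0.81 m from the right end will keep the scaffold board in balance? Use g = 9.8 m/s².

Sum moments about the right end (the unknown pivot reaction has zero arm there).
Beam weight: 17.7 × 9.8 = 173.5 N down at 1 m → arm 1 m, τ = 173.5 × 1 = 173.5 N·m counterclockwise.
Crate: 54.1 × 9.8 = 530.2 N down at 0.12 m → arm 0.12 m, τ = 530.2 × 0.12 = 63.62 N·m counterclockwise.
Hanging mass: 45.5 × 9.8 = 445.9 N down at 0.49 m → arm 0.49 m, τ = 445.9 × 0.49 = 218.5 N·m counterclockwise.
Potted plant: 3.66 × 9.8 = 35.87 N down at 0.63 m → arm 0.63 m, τ = 35.87 × 0.63 = 22.6 N·m counterclockwise.
Sign: 19 × 9.8 = 186.2 N down at 1.478 m → arm 1.478 m, τ = 186.2 × 1.478 = 275.2 N·m counterclockwise.
Net moment of the loads = 753.4 N·m counterclockwise.
The upward force F acts at a point 0.81 m from the right end, arm 0.81 m, giving F × 0.81 clockwise.
For rotational equilibrium, F × 0.81 = 753.4, so F = 753.4 / 0.81 = 930 N.

F ≈ 930 N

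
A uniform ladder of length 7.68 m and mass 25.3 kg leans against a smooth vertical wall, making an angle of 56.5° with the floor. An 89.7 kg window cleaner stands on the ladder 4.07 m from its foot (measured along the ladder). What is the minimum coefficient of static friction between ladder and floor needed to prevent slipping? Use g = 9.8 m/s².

μ_min ≈ 0.346

Taking torques about the foot of the ladder:
Ladder weight 25.3×9.8 = 247.9 N acts at 3.84 m along the ladder; its horizontal arm is 3.84·cos56.5° = 2.119 m → τ = 525.3 N·m clockwise.
Window cleaner: 89.7×9.8 = 879.1 N at 4.07 m → arm 2.246 m → τ = 1974 N·m clockwise.
Wall normal N acts horizontally at the top; its moment arm is the height L sinθ = 7.68·sin56.5° = 6.404 m, counterclockwise.
Balancing moments: N × 6.404 = 2499, giving N = 390.2 N.
ΣFx = 0 ⇒ f = N_wall = 390.2 N. ΣFy = 0 ⇒ N_floor = 1127 N.
μ_min = f / N_floor = 390.2 / 1127 = 0.346.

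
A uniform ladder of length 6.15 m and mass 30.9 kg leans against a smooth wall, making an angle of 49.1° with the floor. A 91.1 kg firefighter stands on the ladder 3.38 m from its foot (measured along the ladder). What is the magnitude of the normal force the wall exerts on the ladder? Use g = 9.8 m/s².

About the foot of the ladder:
Ladder weight 30.9×9.8 = 302.8 N acts at 3.075 m along the ladder; its horizontal arm is 3.075·cos49.1° = 2.013 m → τ = 609.5 N·m clockwise.
Firefighter: 91.1×9.8 = 892.8 N at 3.38 m → arm 2.213 m → τ = 1976 N·m clockwise.
Wall normal N acts horizontally at the top; its moment arm is the height L sinθ = 6.15·sin49.1° = 4.648 m, counterclockwise.
Balancing moments: N × 4.648 = 2586, giving N = 556 N.

N_wall ≈ 556 N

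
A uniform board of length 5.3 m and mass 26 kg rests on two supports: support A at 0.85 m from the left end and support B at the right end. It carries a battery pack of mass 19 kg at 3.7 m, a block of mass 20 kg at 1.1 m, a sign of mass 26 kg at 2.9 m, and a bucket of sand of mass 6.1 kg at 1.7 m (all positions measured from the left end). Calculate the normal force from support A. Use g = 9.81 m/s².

Take moments about support B.
Beam weight: 26 × 9.81 = 255.1 N down at 2.65 m → arm 2.65 m, τ = 255.1 × 2.65 = 676 N·m counterclockwise.
Battery pack: 19 × 9.81 = 186.4 N down at 3.7 m → arm 1.6 m, τ = 186.4 × 1.6 = 298.2 N·m counterclockwise.
Block: 20 × 9.81 = 196.2 N down at 1.1 m → arm 4.2 m, τ = 196.2 × 4.2 = 824 N·m counterclockwise.
Sign: 26 × 9.81 = 255.1 N down at 2.9 m → arm 2.4 m, τ = 255.1 × 2.4 = 612.2 N·m counterclockwise.
Bucket of sand: 6.1 × 9.81 = 59.84 N down at 1.7 m → arm 3.6 m, τ = 59.84 × 3.6 = 215.4 N·m counterclockwise.
Net load moment about support B = 2626 N·m counterclockwise.
Reaction R at support A is upward at 0.85 m, arm 4.45 m → moment R × 4.45 clockwise.
For rotational equilibrium, R × 4.45 = 2626, so R = 590 N.

R_A ≈ 590 N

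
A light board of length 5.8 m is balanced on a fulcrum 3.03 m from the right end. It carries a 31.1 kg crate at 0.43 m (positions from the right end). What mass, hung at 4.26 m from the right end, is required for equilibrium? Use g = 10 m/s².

Take moments about the fulcrum (at 3.03 m from the right end).
Crate: 31.1 × 10 = 311 N down at 0.43 m → arm 2.6 m, τ = 311 × 2.6 = 808.6 N·m clockwise.
Net moment of known loads = 808.6 N·m clockwise.
An unknown mass m at 4.26 m has arm 1.23 m; its moment is m·g·1.23 counterclockwise.
Setting net torque to zero: m × 10 × 1.23 = 808.6 → m = 808.6 / (10 × 1.23) = 65.7 kg.

m ≈ 65.7 kg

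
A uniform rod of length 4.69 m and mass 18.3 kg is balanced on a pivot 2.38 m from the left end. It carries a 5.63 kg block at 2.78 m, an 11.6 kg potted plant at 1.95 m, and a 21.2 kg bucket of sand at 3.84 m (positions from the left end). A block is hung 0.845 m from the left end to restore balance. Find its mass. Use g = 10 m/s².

m ≈ 18 kg

Taking torques about the pivot (at 2.38 m from the left end):
Beam weight: 18.3 × 10 = 183 N down at 2.345 m → arm 0.035 m, τ = 183 × 0.035 = 6.405 N·m counterclockwise.
Block: 5.63 × 10 = 56.3 N down at 2.78 m → arm 0.4 m, τ = 56.3 × 0.4 = 22.52 N·m clockwise.
Potted plant: 11.6 × 10 = 116 N down at 1.95 m → arm 0.43 m, τ = 116 × 0.43 = 49.88 N·m counterclockwise.
Bucket of sand: 21.2 × 10 = 212 N down at 3.84 m → arm 1.46 m, τ = 212 × 1.46 = 309.5 N·m clockwise.
Net moment of known loads = 275.7 N·m clockwise.
An unknown mass m at 0.845 m has arm 1.535 m; its moment is m·g·1.535 counterclockwise.
Στ = 0 ⇒ m × 10 × 1.535 = 275.7 ⇒ m = 275.7 / (10 × 1.535) = 18 kg.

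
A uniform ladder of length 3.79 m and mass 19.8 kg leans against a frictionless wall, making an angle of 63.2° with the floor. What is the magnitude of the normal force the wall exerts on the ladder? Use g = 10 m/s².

Take moments about the foot of the ladder.
Ladder weight 19.8×10 = 198 N acts at 1.895 m along the ladder; its horizontal arm is 1.895·cos63.2° = 0.8544 m → τ = 169.2 N·m clockwise.
Wall normal N acts horizontally at the top; its moment arm is the height L sinθ = 3.79·sin63.2° = 3.383 m, counterclockwise.
Στ = 0 ⇒ N × 3.383 = 169.2 ⇒ N = 50 N.

N_wall ≈ 50 N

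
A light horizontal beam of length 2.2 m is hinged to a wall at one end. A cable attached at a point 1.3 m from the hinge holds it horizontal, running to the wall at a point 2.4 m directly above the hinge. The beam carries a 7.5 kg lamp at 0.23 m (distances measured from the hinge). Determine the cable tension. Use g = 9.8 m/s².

T ≈ 14.8 N

Taking torques about the hinge:
Lamp: 7.5 × 9.8 = 73.5 N down at 0.23 m → arm 0.23 m, τ = 73.5 × 0.23 = 16.91 N·m clockwise.
Total clockwise load moment = 16.91 N·m.
The cable tension T acts at 1.3 m; only its component perpendicular to the beam, T sinθ, produces torque. sinθ = h/√(h²+d²) = 2.4/√(2.4²+1.3²) = 0.8793.
Balancing moments: T × 1.3 × 0.8793 = 16.91, giving T = 16.91 / 1.143 = 14.8 N.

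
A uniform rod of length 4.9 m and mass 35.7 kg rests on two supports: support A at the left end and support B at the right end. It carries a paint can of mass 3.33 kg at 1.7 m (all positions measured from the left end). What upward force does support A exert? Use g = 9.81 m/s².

Sum moments about support B (its reaction then has zero moment arm).
Beam weight: 35.7 × 9.81 = 350.2 N down at 2.45 m → arm 2.45 m, τ = 350.2 × 2.45 = 858 N·m counterclockwise.
Paint can: 3.33 × 9.81 = 32.67 N down at 1.7 m → arm 3.2 m, τ = 32.67 × 3.2 = 104.5 N·m counterclockwise.
Net load moment about support B = 962.5 N·m counterclockwise.
Reaction R at support A is upward at 0 m, arm 4.9 m → moment R × 4.9 clockwise.
For rotational equilibrium, R × 4.9 = 962.5, so R = 196 N.

R_A ≈ 196 N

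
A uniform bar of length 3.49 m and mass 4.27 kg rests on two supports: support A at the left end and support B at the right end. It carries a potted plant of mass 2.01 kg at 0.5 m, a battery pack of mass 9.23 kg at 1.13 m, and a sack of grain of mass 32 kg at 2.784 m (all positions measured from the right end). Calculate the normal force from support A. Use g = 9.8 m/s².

R_A ≈ 303 N

Take moments about support B.
Beam weight: 4.27 × 9.8 = 41.85 N down at 1.745 m → arm 1.745 m, τ = 41.85 × 1.745 = 73.03 N·m counterclockwise.
Potted plant: 2.01 × 9.8 = 19.7 N down at 0.5 m → arm 0.5 m, τ = 19.7 × 0.5 = 9.85 N·m counterclockwise.
Battery pack: 9.23 × 9.8 = 90.45 N down at 1.13 m → arm 1.13 m, τ = 90.45 × 1.13 = 102.2 N·m counterclockwise.
Sack of grain: 32 × 9.8 = 313.6 N down at 2.784 m → arm 2.784 m, τ = 313.6 × 2.784 = 873.1 N·m counterclockwise.
Net load moment about support B = 1058 N·m counterclockwise.
Reaction R at support A is upward at 3.49 m, arm 3.49 m → moment R × 3.49 clockwise.
Setting net torque to zero: R × 3.49 = 1058 → R = 303 N.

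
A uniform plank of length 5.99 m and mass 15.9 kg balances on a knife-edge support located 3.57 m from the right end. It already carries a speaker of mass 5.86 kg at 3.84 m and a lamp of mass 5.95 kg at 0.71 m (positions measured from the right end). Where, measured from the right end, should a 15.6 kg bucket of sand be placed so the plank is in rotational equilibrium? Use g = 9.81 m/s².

Taking torques about the knife-edge support (at 3.57 m from the right end):
Beam weight: 15.9 × 9.81 = 156 N down at 2.995 m → arm 0.575 m, τ = 156 × 0.575 = 89.7 N·m clockwise.
Speaker: 5.86 × 9.81 = 57.49 N down at 3.84 m → arm 0.27 m, τ = 57.49 × 0.27 = 15.52 N·m counterclockwise.
Lamp: 5.95 × 9.81 = 58.37 N down at 0.71 m → arm 2.86 m, τ = 58.37 × 2.86 = 166.9 N·m clockwise.
Net moment of existing loads = 241.1 N·m clockwise.
The bucket of sand weighs 15.6 × 9.81 = 153 N and must supply an equal counterclockwise moment, so its lever arm about the knife-edge support is 241.1 / 153 = 1.58 m.
That puts it at 3.57 + 1.58 = 5.15 m from the right end.

x ≈ 5.15 m from the right end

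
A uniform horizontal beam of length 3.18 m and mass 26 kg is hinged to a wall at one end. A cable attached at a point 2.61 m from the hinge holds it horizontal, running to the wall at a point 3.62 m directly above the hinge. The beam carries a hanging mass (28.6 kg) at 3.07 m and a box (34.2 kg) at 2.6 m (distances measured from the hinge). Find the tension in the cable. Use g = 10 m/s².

Take moments about the hinge.
Beam weight: 26 × 10 = 260 N down at 1.59 m → arm 1.59 m, τ = 260 × 1.59 = 413.4 N·m clockwise.
Hanging mass: 28.6 × 10 = 286 N down at 3.07 m → arm 3.07 m, τ = 286 × 3.07 = 878 N·m clockwise.
Box: 34.2 × 10 = 342 N down at 2.6 m → arm 2.6 m, τ = 342 × 2.6 = 889.2 N·m clockwise.
Total clockwise load moment = 2181 N·m.
The cable tension T acts at 2.61 m; only its component perpendicular to the beam, T sinθ, produces torque. sinθ = h/√(h²+d²) = 3.62/√(3.62²+2.61²) = 0.8112.
Balancing moments: T × 2.61 × 0.8112 = 2181, giving T = 2181 / 2.117 = 1030 N.

T ≈ 1030 N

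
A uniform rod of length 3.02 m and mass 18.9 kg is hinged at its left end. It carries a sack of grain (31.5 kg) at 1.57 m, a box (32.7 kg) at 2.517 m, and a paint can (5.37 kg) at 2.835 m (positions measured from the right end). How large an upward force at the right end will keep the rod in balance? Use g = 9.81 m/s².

F ≈ 298 N

Choose the left end as the axis so the unknown pivot reaction has zero arm there.
Beam weight: 18.9 × 9.81 = 185.4 N down at 1.51 m → arm 1.51 m, τ = 185.4 × 1.51 = 280 N·m clockwise.
Sack of grain: 31.5 × 9.81 = 309 N down at 1.57 m → arm 1.45 m, τ = 309 × 1.45 = 448.1 N·m clockwise.
Box: 32.7 × 9.81 = 320.8 N down at 2.517 m → arm 0.503 m, τ = 320.8 × 0.503 = 161.4 N·m clockwise.
Paint can: 5.37 × 9.81 = 52.68 N down at 2.835 m → arm 0.185 m, τ = 52.68 × 0.185 = 9.746 N·m clockwise.
Net moment of the loads = 899.2 N·m clockwise.
The upward force F acts at the right end, arm 3.02 m, giving F × 3.02 counterclockwise.
Στ = 0 ⇒ F × 3.02 = 899.2 ⇒ F = 899.2 / 3.02 = 298 N.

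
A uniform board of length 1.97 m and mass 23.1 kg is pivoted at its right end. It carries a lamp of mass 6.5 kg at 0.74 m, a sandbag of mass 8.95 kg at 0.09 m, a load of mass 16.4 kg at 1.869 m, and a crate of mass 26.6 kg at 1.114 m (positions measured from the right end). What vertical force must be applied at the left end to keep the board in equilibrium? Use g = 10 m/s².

F ≈ 450 N

About the right end:
Beam weight: 23.1 × 10 = 231 N down at 0.985 m → arm 0.985 m, τ = 231 × 0.985 = 227.5 N·m counterclockwise.
Lamp: 6.5 × 10 = 65 N down at 0.74 m → arm 0.74 m, τ = 65 × 0.74 = 48.1 N·m counterclockwise.
Sandbag: 8.95 × 10 = 89.5 N down at 0.09 m → arm 0.09 m, τ = 89.5 × 0.09 = 8.055 N·m counterclockwise.
Load: 16.4 × 10 = 164 N down at 1.869 m → arm 1.869 m, τ = 164 × 1.869 = 306.5 N·m counterclockwise.
Crate: 26.6 × 10 = 266 N down at 1.114 m → arm 1.114 m, τ = 266 × 1.114 = 296.3 N·m counterclockwise.
Net moment of the loads = 886.5 N·m counterclockwise.
The upward force F acts at the left end, arm 1.97 m, giving F × 1.97 clockwise.
Setting net torque to zero: F × 1.97 = 886.5 → F = 886.5 / 1.97 = 450 N.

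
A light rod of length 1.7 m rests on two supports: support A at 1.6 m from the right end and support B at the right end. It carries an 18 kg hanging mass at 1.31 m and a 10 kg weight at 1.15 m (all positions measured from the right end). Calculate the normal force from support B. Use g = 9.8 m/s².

R_B ≈ 59.5 N

Sum moments about support A (its reaction then has zero moment arm).
Hanging mass: 18 × 9.8 = 176.4 N down at 1.31 m → arm 0.29 m, τ = 176.4 × 0.29 = 51.16 N·m clockwise.
Weight: 10 × 9.8 = 98 N down at 1.15 m → arm 0.45 m, τ = 98 × 0.45 = 44.1 N·m clockwise.
Net load moment about support A = 95.26 N·m clockwise.
Reaction R at support B is upward at 0 m, arm 1.6 m → moment R × 1.6 counterclockwise.
Στ = 0 ⇒ R × 1.6 = 95.26 ⇒ R = 59.5 N.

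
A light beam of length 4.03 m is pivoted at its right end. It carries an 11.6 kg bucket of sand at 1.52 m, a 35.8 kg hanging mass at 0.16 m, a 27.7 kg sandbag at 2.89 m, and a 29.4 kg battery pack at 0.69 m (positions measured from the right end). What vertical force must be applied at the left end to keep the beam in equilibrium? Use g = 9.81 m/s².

Take moments about the right end.
Bucket of sand: 11.6 × 9.81 = 113.8 N down at 1.52 m → arm 1.52 m, τ = 113.8 × 1.52 = 173 N·m counterclockwise.
Hanging mass: 35.8 × 9.81 = 351.2 N down at 0.16 m → arm 0.16 m, τ = 351.2 × 0.16 = 56.19 N·m counterclockwise.
Sandbag: 27.7 × 9.81 = 271.7 N down at 2.89 m → arm 2.89 m, τ = 271.7 × 2.89 = 785.2 N·m counterclockwise.
Battery pack: 29.4 × 9.81 = 288.4 N down at 0.69 m → arm 0.69 m, τ = 288.4 × 0.69 = 199 N·m counterclockwise.
Net moment of the loads = 1213 N·m counterclockwise.
The upward force F acts at the left end, arm 4.03 m, giving F × 4.03 clockwise.
Setting net torque to zero: F × 4.03 = 1213 → F = 1213 / 4.03 = 301 N.

F ≈ 301 N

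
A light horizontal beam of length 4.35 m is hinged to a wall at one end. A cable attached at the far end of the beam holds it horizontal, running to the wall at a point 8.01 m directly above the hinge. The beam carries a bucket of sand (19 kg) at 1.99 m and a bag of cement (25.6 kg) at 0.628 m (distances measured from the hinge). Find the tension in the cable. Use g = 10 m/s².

Taking torques about the hinge:
Bucket of sand: 19 × 10 = 190 N down at 1.99 m → arm 1.99 m, τ = 190 × 1.99 = 378.1 N·m clockwise.
Bag of cement: 25.6 × 10 = 256 N down at 0.628 m → arm 0.628 m, τ = 256 × 0.628 = 160.8 N·m clockwise.
Total clockwise load moment = 538.9 N·m.
The cable tension T acts at 4.35 m; only its component perpendicular to the beam, T sinθ, produces torque. sinθ = h/√(h²+d²) = 8.01/√(8.01²+4.35²) = 0.8788.
Balancing moments: T × 4.35 × 0.8788 = 538.9, giving T = 538.9 / 3.823 = 141 N.

T ≈ 141 N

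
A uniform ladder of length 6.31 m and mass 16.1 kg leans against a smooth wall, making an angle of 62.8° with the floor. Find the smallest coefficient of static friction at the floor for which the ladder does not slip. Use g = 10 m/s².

μ_min ≈ 0.257

Taking torques about the foot of the ladder:
Ladder weight 16.1×10 = 161 N acts at 3.155 m along the ladder; its horizontal arm is 3.155·cos62.8° = 1.442 m → τ = 232.2 N·m clockwise.
Wall normal N acts horizontally at the top; its moment arm is the height L sinθ = 6.31·sin62.8° = 5.612 m, counterclockwise.
Balancing moments: N × 5.612 = 232.2, giving N = 41.38 N.
ΣFx = 0 ⇒ f = N_wall = 41.38 N. ΣFy = 0 ⇒ N_floor = 161 N.
μ_min = f / N_floor = 41.38 / 161 = 0.257.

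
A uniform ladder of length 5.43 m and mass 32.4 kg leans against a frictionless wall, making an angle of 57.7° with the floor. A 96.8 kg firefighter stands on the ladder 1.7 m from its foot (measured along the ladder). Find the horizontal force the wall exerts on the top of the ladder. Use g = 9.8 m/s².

N_wall ≈ 288 N

Taking torques about the foot of the ladder:
Ladder weight 32.4×9.8 = 317.5 N acts at 2.715 m along the ladder; its horizontal arm is 2.715·cos57.7° = 1.451 m → τ = 460.7 N·m clockwise.
Firefighter: 96.8×9.8 = 948.6 N at 1.7 m → arm 0.9084 m → τ = 861.7 N·m clockwise.
Wall normal N acts horizontally at the top; its moment arm is the height L sinθ = 5.43·sin57.7° = 4.59 m, counterclockwise.
Balancing moments: N × 4.59 = 1322, giving N = 288 N.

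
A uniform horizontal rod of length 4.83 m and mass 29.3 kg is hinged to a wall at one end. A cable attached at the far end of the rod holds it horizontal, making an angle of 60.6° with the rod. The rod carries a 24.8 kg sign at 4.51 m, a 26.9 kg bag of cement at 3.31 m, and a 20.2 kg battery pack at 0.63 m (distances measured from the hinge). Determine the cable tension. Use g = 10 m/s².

Sum moments about the hinge (the unknown hinge reaction has zero arm there).
Beam weight: 29.3 × 10 = 293 N down at 2.415 m → arm 2.415 m, τ = 293 × 2.415 = 707.6 N·m clockwise.
Sign: 24.8 × 10 = 248 N down at 4.51 m → arm 4.51 m, τ = 248 × 4.51 = 1118 N·m clockwise.
Bag of cement: 26.9 × 10 = 269 N down at 3.31 m → arm 3.31 m, τ = 269 × 3.31 = 890.4 N·m clockwise.
Battery pack: 20.2 × 10 = 202 N down at 0.63 m → arm 0.63 m, τ = 202 × 0.63 = 127.3 N·m clockwise.
Total clockwise load moment = 2843 N·m.
The cable tension T acts at 4.83 m; only its component perpendicular to the rod, T sinθ, produces torque. sin 60.6° = 0.8712.
Balancing moments: T × 4.83 × 0.8712 = 2843, giving T = 2843 / 4.208 = 676 N.

T ≈ 676 N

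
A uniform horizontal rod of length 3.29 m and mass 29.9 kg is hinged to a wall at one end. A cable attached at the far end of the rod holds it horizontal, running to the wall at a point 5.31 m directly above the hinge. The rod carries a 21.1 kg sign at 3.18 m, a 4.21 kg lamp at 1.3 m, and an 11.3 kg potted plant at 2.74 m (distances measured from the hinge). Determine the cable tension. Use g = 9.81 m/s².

Taking torques about the hinge:
Beam weight: 29.9 × 9.81 = 293.3 N down at 1.645 m → arm 1.645 m, τ = 293.3 × 1.645 = 482.5 N·m clockwise.
Sign: 21.1 × 9.81 = 207 N down at 3.18 m → arm 3.18 m, τ = 207 × 3.18 = 658.3 N·m clockwise.
Lamp: 4.21 × 9.81 = 41.3 N down at 1.3 m → arm 1.3 m, τ = 41.3 × 1.3 = 53.69 N·m clockwise.
Potted plant: 11.3 × 9.81 = 110.9 N down at 2.74 m → arm 2.74 m, τ = 110.9 × 2.74 = 303.9 N·m clockwise.
Total clockwise load moment = 1498 N·m.
The cable tension T acts at 3.29 m; only its component perpendicular to the rod, T sinθ, produces torque. sinθ = h/√(h²+d²) = 5.31/√(5.31²+3.29²) = 0.8501.
For rotational equilibrium, T × 3.29 × 0.8501 = 1498, so T = 1498 / 2.797 = 536 N.

T ≈ 536 N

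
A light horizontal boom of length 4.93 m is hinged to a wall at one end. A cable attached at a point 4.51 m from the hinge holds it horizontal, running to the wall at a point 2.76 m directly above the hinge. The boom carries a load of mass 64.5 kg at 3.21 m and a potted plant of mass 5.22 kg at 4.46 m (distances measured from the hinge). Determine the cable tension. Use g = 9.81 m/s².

Taking torques about the hinge:
Load: 64.5 × 9.81 = 632.7 N down at 3.21 m → arm 3.21 m, τ = 632.7 × 3.21 = 2031 N·m clockwise.
Potted plant: 5.22 × 9.81 = 51.21 N down at 4.46 m → arm 4.46 m, τ = 51.21 × 4.46 = 228.4 N·m clockwise.
Total clockwise load moment = 2259 N·m.
The cable tension T acts at 4.51 m; only its component perpendicular to the boom, T sinθ, produces torque. sinθ = h/√(h²+d²) = 2.76/√(2.76²+4.51²) = 0.522.
For rotational equilibrium, T × 4.51 × 0.522 = 2259, so T = 2259 / 2.354 = 960 N.

T ≈ 960 N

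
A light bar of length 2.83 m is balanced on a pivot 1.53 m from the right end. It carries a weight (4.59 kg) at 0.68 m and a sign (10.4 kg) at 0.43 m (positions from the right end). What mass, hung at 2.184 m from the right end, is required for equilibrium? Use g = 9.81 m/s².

About the pivot (at 1.53 m from the right end):
Weight: 4.59 × 9.81 = 45.03 N down at 0.68 m → arm 0.85 m, τ = 45.03 × 0.85 = 38.28 N·m clockwise.
Sign: 10.4 × 9.81 = 102 N down at 0.43 m → arm 1.1 m, τ = 102 × 1.1 = 112.2 N·m clockwise.
Net moment of known loads = 150.5 N·m clockwise.
An unknown mass m at 2.184 m has arm 0.654 m; its moment is m·g·0.654 counterclockwise.
Setting net torque to zero: m × 9.81 × 0.654 = 150.5 → m = 150.5 / (9.81 × 0.654) = 23.5 kg.

m ≈ 23.5 kg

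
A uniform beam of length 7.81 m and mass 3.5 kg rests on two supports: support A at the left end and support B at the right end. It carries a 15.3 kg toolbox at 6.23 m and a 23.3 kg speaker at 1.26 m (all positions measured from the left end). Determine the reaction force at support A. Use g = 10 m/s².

R_A ≈ 244 N

Choose support B as the axis so its reaction then has zero moment arm.
Beam weight: 3.5 × 10 = 35 N down at 3.905 m → arm 3.905 m, τ = 35 × 3.905 = 136.7 N·m counterclockwise.
Toolbox: 15.3 × 10 = 153 N down at 6.23 m → arm 1.58 m, τ = 153 × 1.58 = 241.7 N·m counterclockwise.
Speaker: 23.3 × 10 = 233 N down at 1.26 m → arm 6.55 m, τ = 233 × 6.55 = 1526 N·m counterclockwise.
Net load moment about support B = 1904 N·m counterclockwise.
Reaction R at support A is upward at 0 m, arm 7.81 m → moment R × 7.81 clockwise.
Στ = 0 ⇒ R × 7.81 = 1904 ⇒ R = 244 N.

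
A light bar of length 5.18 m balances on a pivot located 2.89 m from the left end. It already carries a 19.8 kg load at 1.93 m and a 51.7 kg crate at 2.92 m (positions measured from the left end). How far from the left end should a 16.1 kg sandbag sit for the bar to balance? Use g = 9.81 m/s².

x ≈ 3.97 m from the left end

Take moments about the pivot (at 2.89 m from the left end).
Load: 19.8 × 9.81 = 194.2 N down at 1.93 m → arm 0.96 m, τ = 194.2 × 0.96 = 186.4 N·m counterclockwise.
Crate: 51.7 × 9.81 = 507.2 N down at 2.92 m → arm 0.03 m, τ = 507.2 × 0.03 = 15.22 N·m clockwise.
Net moment of existing loads = 171.2 N·m counterclockwise.
The sandbag weighs 16.1 × 9.81 = 157.9 N and must supply an equal clockwise moment, so its lever arm about the pivot is 171.2 / 157.9 = 1.08 m.
That puts it at 2.89 + 1.08 = 3.97 m from the left end.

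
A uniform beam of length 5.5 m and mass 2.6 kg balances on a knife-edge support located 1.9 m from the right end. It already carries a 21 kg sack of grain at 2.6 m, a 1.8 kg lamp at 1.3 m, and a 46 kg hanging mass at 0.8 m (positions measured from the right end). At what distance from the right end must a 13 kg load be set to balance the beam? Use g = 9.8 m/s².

x ≈ 4.57 m from the right end

Taking torques about the knife-edge support (at 1.9 m from the right end):
Beam weight: 2.6 × 9.8 = 25.48 N down at 2.75 m → arm 0.85 m, τ = 25.48 × 0.85 = 21.66 N·m counterclockwise.
Sack of grain: 21 × 9.8 = 205.8 N down at 2.6 m → arm 0.7 m, τ = 205.8 × 0.7 = 144.1 N·m counterclockwise.
Lamp: 1.8 × 9.8 = 17.64 N down at 1.3 m → arm 0.6 m, τ = 17.64 × 0.6 = 10.58 N·m clockwise.
Hanging mass: 46 × 9.8 = 450.8 N down at 0.8 m → arm 1.1 m, τ = 450.8 × 1.1 = 495.9 N·m clockwise.
Net moment of existing loads = 340.7 N·m clockwise.
The load weighs 13 × 9.8 = 127.4 N and must supply an equal counterclockwise moment, so its lever arm about the knife-edge support is 340.7 / 127.4 = 2.67 m.
That puts it at 1.9 + 2.67 = 4.57 m from the right end.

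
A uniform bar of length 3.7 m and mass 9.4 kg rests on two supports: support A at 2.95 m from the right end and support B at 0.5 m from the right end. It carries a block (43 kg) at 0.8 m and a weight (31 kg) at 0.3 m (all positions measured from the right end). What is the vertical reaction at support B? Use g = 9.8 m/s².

R_B ≈ 740 N

About support A:
Beam weight: 9.4 × 9.8 = 92.12 N down at 1.85 m → arm 1.1 m, τ = 92.12 × 1.1 = 101.3 N·m clockwise.
Block: 43 × 9.8 = 421.4 N down at 0.8 m → arm 2.15 m, τ = 421.4 × 2.15 = 906 N·m clockwise.
Weight: 31 × 9.8 = 303.8 N down at 0.3 m → arm 2.65 m, τ = 303.8 × 2.65 = 805.1 N·m clockwise.
Net load moment about support A = 1812 N·m clockwise.
Reaction R at support B is upward at 0.5 m, arm 2.45 m → moment R × 2.45 counterclockwise.
For rotational equilibrium, R × 2.45 = 1812, so R = 740 N.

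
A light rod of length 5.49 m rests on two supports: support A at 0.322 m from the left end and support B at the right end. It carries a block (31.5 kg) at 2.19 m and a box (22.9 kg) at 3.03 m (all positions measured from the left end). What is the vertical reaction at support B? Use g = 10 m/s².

About support A:
Block: 31.5 × 10 = 315 N down at 2.19 m → arm 1.868 m, τ = 315 × 1.868 = 588.4 N·m clockwise.
Box: 22.9 × 10 = 229 N down at 3.03 m → arm 2.708 m, τ = 229 × 2.708 = 620.1 N·m clockwise.
Net load moment about support A = 1208 N·m clockwise.
Reaction R at support B is upward at 5.49 m, arm 5.168 m → moment R × 5.168 counterclockwise.
Balancing moments: R × 5.168 = 1208, giving R = 234 N.

R_B ≈ 234 N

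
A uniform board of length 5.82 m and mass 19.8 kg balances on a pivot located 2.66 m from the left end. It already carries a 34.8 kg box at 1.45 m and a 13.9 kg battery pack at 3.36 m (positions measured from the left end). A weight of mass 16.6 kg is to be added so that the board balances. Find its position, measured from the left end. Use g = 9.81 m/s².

x ≈ 4.31 m from the left end

Choose the pivot (at 2.66 m from the left end) as the axis so the support reaction has zero arm there.
Beam weight: 19.8 × 9.81 = 194.2 N down at 2.91 m → arm 0.25 m, τ = 194.2 × 0.25 = 48.55 N·m clockwise.
Box: 34.8 × 9.81 = 341.4 N down at 1.45 m → arm 1.21 m, τ = 341.4 × 1.21 = 413.1 N·m counterclockwise.
Battery pack: 13.9 × 9.81 = 136.4 N down at 3.36 m → arm 0.7 m, τ = 136.4 × 0.7 = 95.48 N·m clockwise.
Net moment of existing loads = 269.1 N·m counterclockwise.
The weight weighs 16.6 × 9.81 = 162.8 N and must supply an equal clockwise moment, so its lever arm about the pivot is 269.1 / 162.8 = 1.65 m.
That puts it at 2.66 + 1.65 = 4.31 m from the left end.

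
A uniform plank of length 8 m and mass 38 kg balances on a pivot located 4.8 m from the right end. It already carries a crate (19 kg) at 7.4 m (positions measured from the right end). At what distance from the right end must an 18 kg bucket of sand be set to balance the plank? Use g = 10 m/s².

About the pivot (at 4.8 m from the right end):
Beam weight: 38 × 10 = 380 N down at 4 m → arm 0.8 m, τ = 380 × 0.8 = 304 N·m clockwise.
Crate: 19 × 10 = 190 N down at 7.4 m → arm 2.6 m, τ = 190 × 2.6 = 494 N·m counterclockwise.
Net moment of existing loads = 190 N·m counterclockwise.
The bucket of sand weighs 18 × 10 = 180 N and must supply an equal clockwise moment, so its lever arm about the pivot is 190 / 180 = 1.06 m.
That puts it at 4.8 − 1.06 = 3.74 m from the right end.

x ≈ 3.74 m from the right end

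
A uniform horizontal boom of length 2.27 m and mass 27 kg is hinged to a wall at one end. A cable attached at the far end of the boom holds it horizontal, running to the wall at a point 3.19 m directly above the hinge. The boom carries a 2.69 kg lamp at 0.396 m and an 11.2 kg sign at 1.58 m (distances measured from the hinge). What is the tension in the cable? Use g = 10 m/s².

Sum moments about the hinge (the unknown hinge reaction has zero arm there).
Beam weight: 27 × 10 = 270 N down at 1.135 m → arm 1.135 m, τ = 270 × 1.135 = 306.4 N·m clockwise.
Lamp: 2.69 × 10 = 26.9 N down at 0.396 m → arm 0.396 m, τ = 26.9 × 0.396 = 10.65 N·m clockwise.
Sign: 11.2 × 10 = 112 N down at 1.58 m → arm 1.58 m, τ = 112 × 1.58 = 177 N·m clockwise.
Total clockwise load moment = 494 N·m.
The cable tension T acts at 2.27 m; only its component perpendicular to the boom, T sinθ, produces torque. sinθ = h/√(h²+d²) = 3.19/√(3.19²+2.27²) = 0.8148.
Setting net torque to zero: T × 2.27 × 0.8148 = 494 → T = 494 / 1.85 = 267 N.

T ≈ 267 N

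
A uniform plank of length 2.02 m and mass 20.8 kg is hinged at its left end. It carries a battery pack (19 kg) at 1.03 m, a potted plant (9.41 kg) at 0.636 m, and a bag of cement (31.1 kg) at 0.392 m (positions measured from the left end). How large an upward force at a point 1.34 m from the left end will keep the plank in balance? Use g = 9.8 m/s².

F ≈ 430 N

Choose the left end as the axis so the unknown pivot reaction has zero arm there.
Beam weight: 20.8 × 9.8 = 203.8 N down at 1.01 m → arm 1.01 m, τ = 203.8 × 1.01 = 205.8 N·m clockwise.
Battery pack: 19 × 9.8 = 186.2 N down at 1.03 m → arm 1.03 m, τ = 186.2 × 1.03 = 191.8 N·m clockwise.
Potted plant: 9.41 × 9.8 = 92.22 N down at 0.636 m → arm 0.636 m, τ = 92.22 × 0.636 = 58.65 N·m clockwise.
Bag of cement: 31.1 × 9.8 = 304.8 N down at 0.392 m → arm 0.392 m, τ = 304.8 × 0.392 = 119.5 N·m clockwise.
Net moment of the loads = 575.8 N·m clockwise.
The upward force F acts at a point 1.34 m from the left end, arm 1.34 m, giving F × 1.34 counterclockwise.
Στ = 0 ⇒ F × 1.34 = 575.8 ⇒ F = 575.8 / 1.34 = 430 N.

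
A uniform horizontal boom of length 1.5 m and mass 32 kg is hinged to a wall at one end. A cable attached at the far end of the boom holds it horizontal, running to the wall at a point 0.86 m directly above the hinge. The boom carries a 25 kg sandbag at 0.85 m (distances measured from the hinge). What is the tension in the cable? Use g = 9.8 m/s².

Choose the hinge as the axis so the unknown hinge reaction has zero arm there.
Beam weight: 32 × 9.8 = 313.6 N down at 0.75 m → arm 0.75 m, τ = 313.6 × 0.75 = 235.2 N·m clockwise.
Sandbag: 25 × 9.8 = 245 N down at 0.85 m → arm 0.85 m, τ = 245 × 0.85 = 208.2 N·m clockwise.
Total clockwise load moment = 443.4 N·m.
The cable tension T acts at 1.5 m; only its component perpendicular to the boom, T sinθ, produces torque. sinθ = h/√(h²+d²) = 0.86/√(0.86²+1.5²) = 0.4974.
Στ = 0 ⇒ T × 1.5 × 0.4974 = 443.4 ⇒ T = 443.4 / 0.7461 = 594 N.

T ≈ 594 N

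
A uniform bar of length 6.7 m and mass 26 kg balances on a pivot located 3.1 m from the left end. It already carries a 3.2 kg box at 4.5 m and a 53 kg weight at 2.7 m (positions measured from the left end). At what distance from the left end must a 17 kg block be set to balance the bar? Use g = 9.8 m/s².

About the pivot (at 3.1 m from the left end):
Beam weight: 26 × 9.8 = 254.8 N down at 3.35 m → arm 0.25 m, τ = 254.8 × 0.25 = 63.7 N·m clockwise.
Box: 3.2 × 9.8 = 31.36 N down at 4.5 m → arm 1.4 m, τ = 31.36 × 1.4 = 43.9 N·m clockwise.
Weight: 53 × 9.8 = 519.4 N down at 2.7 m → arm 0.4 m, τ = 519.4 × 0.4 = 207.8 N·m counterclockwise.
Net moment of existing loads = 100.2 N·m counterclockwise.
The block weighs 17 × 9.8 = 166.6 N and must supply an equal clockwise moment, so its lever arm about the pivot is 100.2 / 166.6 = 0.601 m.
That puts it at 3.1 + 0.601 = 3.7 m from the left end.

x ≈ 3.7 m from the left end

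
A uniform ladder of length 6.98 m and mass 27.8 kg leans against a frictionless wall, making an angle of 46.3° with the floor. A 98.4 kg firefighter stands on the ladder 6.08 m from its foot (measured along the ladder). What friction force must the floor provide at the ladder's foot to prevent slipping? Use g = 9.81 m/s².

f ≈ 934 N

Taking torques about the foot of the ladder:
Ladder weight 27.8×9.81 = 272.7 N acts at 3.49 m along the ladder; its horizontal arm is 3.49·cos46.3° = 2.411 m → τ = 657.5 N·m clockwise.
Firefighter: 98.4×9.81 = 965.3 N at 6.08 m → arm 4.201 m → τ = 4055 N·m clockwise.
Wall normal N acts horizontally at the top; its moment arm is the height L sinθ = 6.98·sin46.3° = 5.046 m, counterclockwise.
Setting net torque to zero: N × 5.046 = 4712 → N = 934 N.
ΣFx = 0: friction at the foot balances the wall's push, so f = N_wall = 934 N.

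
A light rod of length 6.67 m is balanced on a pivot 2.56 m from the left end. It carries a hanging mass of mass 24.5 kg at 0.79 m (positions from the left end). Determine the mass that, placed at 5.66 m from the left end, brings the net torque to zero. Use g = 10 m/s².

Taking torques about the pivot (at 2.56 m from the left end):
Hanging mass: 24.5 × 10 = 245 N down at 0.79 m → arm 1.77 m, τ = 245 × 1.77 = 433.6 N·m counterclockwise.
Net moment of known loads = 433.6 N·m counterclockwise.
An unknown mass m at 5.66 m has arm 3.1 m; its moment is m·g·3.1 clockwise.
Στ = 0 ⇒ m × 10 × 3.1 = 433.6 ⇒ m = 433.6 / (10 × 3.1) = 14 kg.

m ≈ 14 kg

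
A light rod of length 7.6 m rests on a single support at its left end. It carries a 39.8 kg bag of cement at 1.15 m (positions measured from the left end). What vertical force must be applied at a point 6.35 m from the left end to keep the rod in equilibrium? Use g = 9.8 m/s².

Choose the left end as the axis so the unknown pivot reaction has zero arm there.
Bag of cement: 39.8 × 9.8 = 390 N down at 1.15 m → arm 1.15 m, τ = 390 × 1.15 = 448.5 N·m clockwise.
Net moment of the loads = 448.5 N·m clockwise.
The upward force F acts at a point 6.35 m from the left end, arm 6.35 m, giving F × 6.35 counterclockwise.
Balancing moments: F × 6.35 = 448.5, giving F = 448.5 / 6.35 = 70.6 N.

F ≈ 70.6 N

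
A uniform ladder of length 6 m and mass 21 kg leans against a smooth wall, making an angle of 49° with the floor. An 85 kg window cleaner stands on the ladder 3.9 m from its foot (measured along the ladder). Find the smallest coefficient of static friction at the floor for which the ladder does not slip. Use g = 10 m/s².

μ_min ≈ 0.539

Taking torques about the foot of the ladder:
Ladder weight 21×10 = 210 N acts at 3 m along the ladder; its horizontal arm is 3·cos49° = 1.968 m → τ = 413.3 N·m clockwise.
Window cleaner: 85×10 = 850 N at 3.9 m → arm 2.559 m → τ = 2175 N·m clockwise.
Wall normal N acts horizontally at the top; its moment arm is the height L sinθ = 6·sin49° = 4.528 m, counterclockwise.
Στ = 0 ⇒ N × 4.528 = 2588 ⇒ N = 571.6 N.
ΣFx = 0 ⇒ f = N_wall = 571.6 N. ΣFy = 0 ⇒ N_floor = 1060 N.
μ_min = f / N_floor = 571.6 / 1060 = 0.539.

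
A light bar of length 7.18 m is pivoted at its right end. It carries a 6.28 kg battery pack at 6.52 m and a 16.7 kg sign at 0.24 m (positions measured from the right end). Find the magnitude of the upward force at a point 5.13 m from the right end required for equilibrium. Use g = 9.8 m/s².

Take moments about the right end.
Battery pack: 6.28 × 9.8 = 61.54 N down at 6.52 m → arm 6.52 m, τ = 61.54 × 6.52 = 401.2 N·m counterclockwise.
Sign: 16.7 × 9.8 = 163.7 N down at 0.24 m → arm 0.24 m, τ = 163.7 × 0.24 = 39.29 N·m counterclockwise.
Net moment of the loads = 440.5 N·m counterclockwise.
The upward force F acts at a point 5.13 m from the right end, arm 5.13 m, giving F × 5.13 clockwise.
Στ = 0 ⇒ F × 5.13 = 440.5 ⇒ F = 440.5 / 5.13 = 85.9 N.

F ≈ 85.9 N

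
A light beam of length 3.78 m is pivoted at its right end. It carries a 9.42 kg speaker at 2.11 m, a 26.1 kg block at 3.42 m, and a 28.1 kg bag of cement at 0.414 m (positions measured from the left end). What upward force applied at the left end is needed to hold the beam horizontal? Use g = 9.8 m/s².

F ≈ 310 N

About the right end:
Speaker: 9.42 × 9.8 = 92.32 N down at 2.11 m → arm 1.67 m, τ = 92.32 × 1.67 = 154.2 N·m counterclockwise.
Block: 26.1 × 9.8 = 255.8 N down at 3.42 m → arm 0.36 m, τ = 255.8 × 0.36 = 92.09 N·m counterclockwise.
Bag of cement: 28.1 × 9.8 = 275.4 N down at 0.414 m → arm 3.366 m, τ = 275.4 × 3.366 = 927 N·m counterclockwise.
Net moment of the loads = 1173 N·m counterclockwise.
The upward force F acts at the left end, arm 3.78 m, giving F × 3.78 clockwise.
Balancing moments: F × 3.78 = 1173, giving F = 1173 / 3.78 = 310 N.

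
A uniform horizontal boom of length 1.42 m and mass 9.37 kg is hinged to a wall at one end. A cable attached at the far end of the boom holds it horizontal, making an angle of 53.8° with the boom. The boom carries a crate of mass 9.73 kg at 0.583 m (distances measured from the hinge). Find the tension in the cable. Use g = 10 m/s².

T ≈ 108 N

Taking torques about the hinge:
Beam weight: 9.37 × 10 = 93.7 N down at 0.71 m → arm 0.71 m, τ = 93.7 × 0.71 = 66.53 N·m clockwise.
Crate: 9.73 × 10 = 97.3 N down at 0.583 m → arm 0.583 m, τ = 97.3 × 0.583 = 56.73 N·m clockwise.
Total clockwise load moment = 123.3 N·m.
The cable tension T acts at 1.42 m; only its component perpendicular to the boom, T sinθ, produces torque. sin 53.8° = 0.807.
Setting net torque to zero: T × 1.42 × 0.807 = 123.3 → T = 123.3 / 1.146 = 108 N.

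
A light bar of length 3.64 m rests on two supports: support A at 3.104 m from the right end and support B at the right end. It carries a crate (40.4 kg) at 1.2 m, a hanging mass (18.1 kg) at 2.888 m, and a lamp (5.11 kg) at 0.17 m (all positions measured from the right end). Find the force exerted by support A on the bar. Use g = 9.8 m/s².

R_A ≈ 321 N

About support B:
Crate: 40.4 × 9.8 = 395.9 N down at 1.2 m → arm 1.2 m, τ = 395.9 × 1.2 = 475.1 N·m counterclockwise.
Hanging mass: 18.1 × 9.8 = 177.4 N down at 2.888 m → arm 2.888 m, τ = 177.4 × 2.888 = 512.3 N·m counterclockwise.
Lamp: 5.11 × 9.8 = 50.08 N down at 0.17 m → arm 0.17 m, τ = 50.08 × 0.17 = 8.514 N·m counterclockwise.
Net load moment about support B = 995.9 N·m counterclockwise.
Reaction R at support A is upward at 3.104 m, arm 3.104 m → moment R × 3.104 clockwise.
Balancing moments: R × 3.104 = 995.9, giving R = 321 N.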